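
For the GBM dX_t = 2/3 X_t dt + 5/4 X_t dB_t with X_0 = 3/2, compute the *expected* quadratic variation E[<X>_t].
E[<X>_t] = 675*exp(139*t/48)/556 - 675/556

<X>_t = int_0^t ((5/4) * X_s)^2 ds. Taking expectation inside the integral: E[<X>_t] = (5/4)^2 * int_0^t E[X_s^2] ds. For GBM, E[X_s^2] = x_0^2 * exp((2 mu + sigma^2) s). Integrating:
  E[<X>_t] = (5/4)^2 * (3/2)^2 * (exp((2*(2/3) + (5/4)^2) t) - 1) / (2*(2/3) + (5/4)^2)
           = (5/4)^2 * (3/2)^2 * (exp((139/48) t) - 1) / (139/48) = 675*exp(139*t/48)/556 - 675/556.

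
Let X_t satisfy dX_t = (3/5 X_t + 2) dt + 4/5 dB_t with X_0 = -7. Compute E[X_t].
E[X_t] = -11*exp(3*t/5)/3 - 10/3

Taking expectations and using E[dB_t] = 0, the mean m(t) = E[X_t] satisfies the ODE m'(t) = a m(t) + b with m(0) = x_0. With a = 3/5, b = 2, x_0 = -7, the solution is
  m(t) = x_0 * exp(a t) + (b/a) * (exp(a t) - 1)
       = (-7) * exp((3/5) t) + (2/(3/5)) * (exp((3/5) t) - 1)
       = -11*exp(3*t/5)/3 - 10/3.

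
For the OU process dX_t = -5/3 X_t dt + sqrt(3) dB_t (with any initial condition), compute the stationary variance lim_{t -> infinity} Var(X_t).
lim Var(X_t) = 9/10

The OU SDE dX = -theta X dt + sigma dB admits the integrating factor exp(theta t): d(exp(theta t) X_t) = sigma exp(theta t) dB_t. Integrating from 0 to t gives X_t = x_0 * exp(-theta t) + sigma * int_0^t exp(-theta (t-s)) dB_s for any initial x_0. The Itô integral has variance (by the Itô isometry) sigma^2 * int_0^t exp(-2 theta (t - s)) ds = sigma^2 * (1 - exp(-2 theta t)) / (2 theta), independent of x_0.
With theta = 5/3, sigma = sqrt(3):
  Var(X_t) = (sqrt(3))^2 * (1 - exp(-2*5/3 t)) / (2 * 5/3) = 9/10 - 9*exp(-10*t/3)/10.
As t -> infinity, exp(-2*5/3 t) -> 0, so the stationary variance is sigma^2 / (2 theta) = 9/10.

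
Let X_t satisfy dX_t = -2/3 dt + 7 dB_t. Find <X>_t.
<X>_t = 49*t

For an Itô process dX_t = a(t) dt + b(t) dB_t, the quadratic variation is <X>_t = int_0^t b(s)^2 ds (the drift term does not contribute). Here b(s) = 7, so
  b(s)^2 = 49.
Integrating from 0 to t:
  <X>_t = int_0^t (49) ds = 49*t.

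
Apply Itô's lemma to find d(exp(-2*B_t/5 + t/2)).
d(exp(-2*B_t/5 + t/2)) = (29*exp(-2*B_t/5 + t/2)/50) dt + (-2*exp(-2*B_t/5 + t/2)/5) dB_t

Itô's formula for f(t, x): d f(t, B_t) = (f_t + (1/2) f_xx) dt + f_x dB_t. Compute partials of f(t, x) = exp(t/2 - 2*x/5):
  f_t(t,x)  = exp(t/2 - 2*x/5)/2
  f_x(t,x)  = -2*exp(t/2 - 2*x/5)/5
  f_xx(t,x) = 4*exp(t/2 - 2*x/5)/25
Assemble drift = f_t + (1/2) f_xx = 29*exp(t/2 - 2*x/5)/50 and diffusion = f_x = -2*exp(t/2 - 2*x/5)/5. Substituting x = B_t:
  d(exp(-2*B_t/5 + t/2)) = (29*exp(-2*B_t/5 + t/2)/50) dt + (-2*exp(-2*B_t/5 + t/2)/5) dB_t.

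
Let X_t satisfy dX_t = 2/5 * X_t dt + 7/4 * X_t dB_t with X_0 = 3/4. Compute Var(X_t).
Var(X_t) = 9*(exp(49*t/16) - 1)*exp(4*t/5)/16

For GBM dX = mu X dt + sigma X dB with X_0 = x_0, apply Itô to Y = log X: dY = (mu - sigma^2/2) dt + sigma dB, so Y_t = log(x_0) + (mu - sigma^2/2) t + sigma B_t and hence X_t = x_0 * exp((mu - sigma^2/2) t + sigma B_t).
With mu = 2/5, sigma = 7/4, x_0 = 3/4, this gives:
  X_t = 3/4 * exp((-181/160) * t + (7/4) * B_t).
Since sigma*B_t ~ Normal(0, sigma^2 t), E[exp(sigma*B_t)] = exp(sigma^2 t / 2); so E[X_t] = x_0 * exp((mu - sigma^2/2) t) * exp(sigma^2 t / 2) = x_0 * exp(mu t) = 3*exp(2*t/5)/4.
Var(X_t) = E[X_t^2] - (E[X_t])^2 = x_0^2 * exp(2 mu t) * (exp(sigma^2 t) - 1) = 9*(exp(49*t/16) - 1)*exp(4*t/5)/16.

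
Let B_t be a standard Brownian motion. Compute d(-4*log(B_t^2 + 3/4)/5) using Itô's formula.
d(-4*log(B_t^2 + 3/4)/5) = (16*(4*B_t^2 - 3)/(5*(4*B_t^2 + 3)^2)) dt + (-32*B_t/(20*B_t^2 + 15)) dB_t

Itô's formula for f(B_t) gives d f(B_t) = f'(B_t) dB_t + (1/2) f''(B_t) dt. Compute derivatives of f(x) = -4*log(x^2 + 3/4)/5:
  f'(x)  = -32*x/(20*x^2 + 15)
  f''(x) = 32*(4*x^2 - 3)/(5*(4*x^2 + 3)^2)
Substitute x = B_t and multiply the f'' term by 1/2:
  drift     = (1/2) * (32*(4*x^2 - 3)/(5*(4*x^2 + 3)^2)) evaluated at B_t = 16*(4*B_t^2 - 3)/(5*(4*B_t^2 + 3)^2)
  diffusion = (-32*x/(20*x^2 + 15)) evaluated at B_t = -32*B_t/(20*B_t^2 + 15)
Therefore d(-4*log(B_t^2 + 3/4)/5) = (16*(4*B_t^2 - 3)/(5*(4*B_t^2 + 3)^2)) dt + (-32*B_t/(20*B_t^2 + 15)) dB_t.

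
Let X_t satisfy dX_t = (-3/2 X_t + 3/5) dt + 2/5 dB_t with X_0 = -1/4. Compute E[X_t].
E[X_t] = 2/5 - 13*exp(-3*t/2)/20

Taking expectations and using E[dB_t] = 0, the mean m(t) = E[X_t] satisfies the ODE m'(t) = a m(t) + b with m(0) = x_0. With a = -3/2, b = 3/5, x_0 = -1/4, the solution is
  m(t) = x_0 * exp(a t) + (b/a) * (exp(a t) - 1)
       = (-1/4) * exp((-3/2) t) + ((3/5)/(-3/2)) * (exp((-3/2) t) - 1)
       = 2/5 - 13*exp(-3*t/2)/20.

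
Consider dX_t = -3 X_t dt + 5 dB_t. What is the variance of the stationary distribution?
lim Var(X_t) = 25/6

The OU SDE dX = -theta X dt + sigma dB admits the integrating factor exp(theta t): d(exp(theta t) X_t) = sigma exp(theta t) dB_t. Integrating from 0 to t gives X_t = x_0 * exp(-theta t) + sigma * int_0^t exp(-theta (t-s)) dB_s for any initial x_0. The Itô integral has variance (by the Itô isometry) sigma^2 * int_0^t exp(-2 theta (t - s)) ds = sigma^2 * (1 - exp(-2 theta t)) / (2 theta), independent of x_0.
With theta = 3, sigma = 5:
  Var(X_t) = (5)^2 * (1 - exp(-2*3 t)) / (2 * 3) = 25/6 - 25*exp(-6*t)/6.
As t -> infinity, exp(-2*3 t) -> 0, so the stationary variance is sigma^2 / (2 theta) = 25/6.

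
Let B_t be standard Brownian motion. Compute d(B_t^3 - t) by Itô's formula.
d(B_t^3 - t) = (3*B_t - 1) dt + (3*B_t^2) dB_t

Itô's formula for f(t, x): d f(t, B_t) = (f_t + (1/2) f_xx) dt + f_x dB_t. Compute partials of f(t, x) = -t + x^3:
  f_t(t,x)  = -1
  f_x(t,x)  = 3*x^2
  f_xx(t,x) = 6*x
Assemble drift = f_t + (1/2) f_xx = 3*x - 1 and diffusion = f_x = 3*x^2. Substituting x = B_t:
  d(B_t^3 - t) = (3*B_t - 1) dt + (3*B_t^2) dB_t.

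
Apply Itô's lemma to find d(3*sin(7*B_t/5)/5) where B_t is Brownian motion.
d(3*sin(7*B_t/5)/5) = (-147*sin(7*B_t/5)/250) dt + (21*cos(7*B_t/5)/25) dB_t

Itô's formula for f(B_t) gives d f(B_t) = f'(B_t) dB_t + (1/2) f''(B_t) dt. Compute derivatives of f(x) = 3*sin(7*x/5)/5:
  f'(x)  = 21*cos(7*x/5)/25
  f''(x) = -147*sin(7*x/5)/125
Substitute x = B_t and multiply the f'' term by 1/2:
  drift     = (1/2) * (-147*sin(7*x/5)/125) evaluated at B_t = -147*sin(7*B_t/5)/250
  diffusion = (21*cos(7*x/5)/25) evaluated at B_t = 21*cos(7*B_t/5)/25
Therefore d(3*sin(7*B_t/5)/5) = (-147*sin(7*B_t/5)/250) dt + (21*cos(7*B_t/5)/25) dB_t.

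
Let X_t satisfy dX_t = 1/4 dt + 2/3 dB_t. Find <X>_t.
<X>_t = 4*t/9

For an Itô process dX_t = a(t) dt + b(t) dB_t, the quadratic variation is <X>_t = int_0^t b(s)^2 ds (the drift term does not contribute). Here b(s) = 2/3, so
  b(s)^2 = 4/9.
Integrating from 0 to t:
  <X>_t = int_0^t (4/9) ds = 4*t/9.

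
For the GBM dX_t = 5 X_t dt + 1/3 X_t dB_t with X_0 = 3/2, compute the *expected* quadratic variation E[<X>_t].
E[<X>_t] = 9*exp(91*t/9)/364 - 9/364

<X>_t = int_0^t ((1/3) * X_s)^2 ds. Taking expectation inside the integral: E[<X>_t] = (1/3)^2 * int_0^t E[X_s^2] ds. For GBM, E[X_s^2] = x_0^2 * exp((2 mu + sigma^2) s). Integrating:
  E[<X>_t] = (1/3)^2 * (3/2)^2 * (exp((2*5 + (1/3)^2) t) - 1) / (2*5 + (1/3)^2)
           = (1/3)^2 * (3/2)^2 * (exp((91/9) t) - 1) / (91/9) = 9*exp(91*t/9)/364 - 9/364.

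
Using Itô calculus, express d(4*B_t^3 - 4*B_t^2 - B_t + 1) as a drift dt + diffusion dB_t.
d(4*B_t^3 - 4*B_t^2 - B_t + 1) = (12*B_t - 4) dt + (12*B_t^2 - 8*B_t - 1) dB_t

Itô's formula for f(B_t) gives d f(B_t) = f'(B_t) dB_t + (1/2) f''(B_t) dt. Compute derivatives of f(x) = 4*x^3 - 4*x^2 - x + 1:
  f'(x)  = 12*x^2 - 8*x - 1
  f''(x) = 24*x - 8
Substitute x = B_t and multiply the f'' term by 1/2:
  drift     = (1/2) * (24*x - 8) evaluated at B_t = 12*B_t - 4
  diffusion = (12*x^2 - 8*x - 1) evaluated at B_t = 12*B_t^2 - 8*B_t - 1
Therefore d(4*B_t^3 - 4*B_t^2 - B_t + 1) = (12*B_t - 4) dt + (12*B_t^2 - 8*B_t - 1) dB_t.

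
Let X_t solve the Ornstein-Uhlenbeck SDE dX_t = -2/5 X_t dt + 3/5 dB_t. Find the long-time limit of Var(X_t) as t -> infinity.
lim Var(X_t) = 9/20

The OU SDE dX = -theta X dt + sigma dB admits the integrating factor exp(theta t): d(exp(theta t) X_t) = sigma exp(theta t) dB_t. Integrating from 0 to t gives X_t = x_0 * exp(-theta t) + sigma * int_0^t exp(-theta (t-s)) dB_s for any initial x_0. The Itô integral has variance (by the Itô isometry) sigma^2 * int_0^t exp(-2 theta (t - s)) ds = sigma^2 * (1 - exp(-2 theta t)) / (2 theta), independent of x_0.
With theta = 2/5, sigma = 3/5:
  Var(X_t) = (3/5)^2 * (1 - exp(-2*2/5 t)) / (2 * 2/5) = 9/20 - 9*exp(-4*t/5)/20.
As t -> infinity, exp(-2*2/5 t) -> 0, so the stationary variance is sigma^2 / (2 theta) = 9/20.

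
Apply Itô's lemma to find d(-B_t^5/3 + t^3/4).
d(-B_t^5/3 + t^3/4) = (-10*B_t^3/3 + 3*t^2/4) dt + (-5*B_t^4/3) dB_t

Itô's formula for f(t, x): d f(t, B_t) = (f_t + (1/2) f_xx) dt + f_x dB_t. Compute partials of f(t, x) = t^3/4 - x^5/3:
  f_t(t,x)  = 3*t^2/4
  f_x(t,x)  = -5*x^4/3
  f_xx(t,x) = -20*x^3/3
Assemble drift = f_t + (1/2) f_xx = 3*t^2/4 - 10*x^3/3 and diffusion = f_x = -5*x^4/3. Substituting x = B_t:
  d(-B_t^5/3 + t^3/4) = (-10*B_t^3/3 + 3*t^2/4) dt + (-5*B_t^4/3) dB_t.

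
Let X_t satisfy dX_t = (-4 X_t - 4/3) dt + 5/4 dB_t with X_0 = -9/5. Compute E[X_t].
E[X_t] = -1/3 - 22*exp(-4*t)/15

Taking expectations and using E[dB_t] = 0, the mean m(t) = E[X_t] satisfies the ODE m'(t) = a m(t) + b with m(0) = x_0. With a = -4, b = -4/3, x_0 = -9/5, the solution is
  m(t) = x_0 * exp(a t) + (b/a) * (exp(a t) - 1)
       = (-9/5) * exp((-4) t) + ((-4/3)/(-4)) * (exp((-4) t) - 1)
       = -1/3 - 22*exp(-4*t)/15.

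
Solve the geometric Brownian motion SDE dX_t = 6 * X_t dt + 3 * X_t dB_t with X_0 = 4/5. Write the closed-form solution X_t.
X_t = 4/5 * exp((3/2) * t + (3) * B_t)

For GBM dX = mu X dt + sigma X dB with X_0 = x_0, apply Itô to Y = log X: dY = (mu - sigma^2/2) dt + sigma dB, so Y_t = log(x_0) + (mu - sigma^2/2) t + sigma B_t and hence X_t = x_0 * exp((mu - sigma^2/2) t + sigma B_t).
With mu = 6, sigma = 3, x_0 = 4/5, this gives:
  X_t = 4/5 * exp((3/2) * t + (3) * B_t).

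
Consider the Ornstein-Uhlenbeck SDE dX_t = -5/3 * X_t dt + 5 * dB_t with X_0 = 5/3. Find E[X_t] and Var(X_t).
E[X_t] = 5*exp(-5*t/3)/3; Var(X_t) = 15/2 - 15*exp(-10*t/3)/2

The OU SDE dX = -theta X dt + sigma dB admits the integrating factor exp(theta t): d(exp(theta t) X_t) = sigma exp(theta t) dB_t. Integrating from 0 to t:
  X_t = x_0 * exp(-theta t) + sigma * int_0^t exp(-theta (t-s)) dB_s.
The Itô integral has mean 0 and (by the Itô isometry) variance sigma^2 * int_0^t exp(-2 theta (t - s)) ds = sigma^2 * (1 - exp(-2 theta t)) / (2 theta).
With theta = 5/3, sigma = 5, x_0 = 5/3:
  E[X_t] = 5/3 * exp(-5/3 t) = 5*exp(-5*t/3)/3
  Var(X_t) = (5)^2 * (1 - exp(-2*5/3 t)) / (2 * 5/3) = 15/2 - 15*exp(-10*t/3)/2.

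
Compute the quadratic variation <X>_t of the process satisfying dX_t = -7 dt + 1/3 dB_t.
<X>_t = t/9

For an Itô process dX_t = a(t) dt + b(t) dB_t, the quadratic variation is <X>_t = int_0^t b(s)^2 ds (the drift term does not contribute). Here b(s) = 1/3, so
  b(s)^2 = 1/9.
Integrating from 0 to t:
  <X>_t = int_0^t (1/9) ds = t/9.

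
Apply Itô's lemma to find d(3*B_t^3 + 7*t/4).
d(3*B_t^3 + 7*t/4) = (9*B_t + 7/4) dt + (9*B_t^2) dB_t

Itô's formula for f(t, x): d f(t, B_t) = (f_t + (1/2) f_xx) dt + f_x dB_t. Compute partials of f(t, x) = 7*t/4 + 3*x^3:
  f_t(t,x)  = 7/4
  f_x(t,x)  = 9*x^2
  f_xx(t,x) = 18*x
Assemble drift = f_t + (1/2) f_xx = 9*x + 7/4 and diffusion = f_x = 9*x^2. Substituting x = B_t:
  d(3*B_t^3 + 7*t/4) = (9*B_t + 7/4) dt + (9*B_t^2) dB_t.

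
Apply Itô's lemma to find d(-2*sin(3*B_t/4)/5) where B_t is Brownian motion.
d(-2*sin(3*B_t/4)/5) = (9*sin(3*B_t/4)/80) dt + (-3*cos(3*B_t/4)/10) dB_t

Itô's formula for f(B_t) gives d f(B_t) = f'(B_t) dB_t + (1/2) f''(B_t) dt. Compute derivatives of f(x) = -2*sin(3*x/4)/5:
  f'(x)  = -3*cos(3*x/4)/10
  f''(x) = 9*sin(3*x/4)/40
Substitute x = B_t and multiply the f'' term by 1/2:
  drift     = (1/2) * (9*sin(3*x/4)/40) evaluated at B_t = 9*sin(3*B_t/4)/80
  diffusion = (-3*cos(3*x/4)/10) evaluated at B_t = -3*cos(3*B_t/4)/10
Therefore d(-2*sin(3*B_t/4)/5) = (9*sin(3*B_t/4)/80) dt + (-3*cos(3*B_t/4)/10) dB_t.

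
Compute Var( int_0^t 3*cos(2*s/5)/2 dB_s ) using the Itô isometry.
Var = 9*t/8 + 45*sin(4*t/5)/32

The Itô integral of a deterministic integrand f(s) has mean 0 because each increment f(s) * (B_{s+ds} - B_s) has mean 0. By the Itô isometry:
  Var( int_0^t f(s) dB_s ) = E[ (int_0^t f(s) dB_s)^2 ] = int_0^t f(s)^2 ds.
Here f(s) = 3*cos(2*s/5)/2, so f(s)^2 = 9*cos(2*s/5)^2/4. Integrate:
  int_0^t (9*cos(2*s/5)^2/4) ds = 9*t/8 + 45*sin(4*t/5)/32.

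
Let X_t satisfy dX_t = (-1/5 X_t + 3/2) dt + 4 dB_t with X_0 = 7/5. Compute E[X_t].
E[X_t] = 15/2 - 61*exp(-t/5)/10

Taking expectations and using E[dB_t] = 0, the mean m(t) = E[X_t] satisfies the ODE m'(t) = a m(t) + b with m(0) = x_0. With a = -1/5, b = 3/2, x_0 = 7/5, the solution is
  m(t) = x_0 * exp(a t) + (b/a) * (exp(a t) - 1)
       = (7/5) * exp((-1/5) t) + ((3/2)/(-1/5)) * (exp((-1/5) t) - 1)
       = 15/2 - 61*exp(-t/5)/10.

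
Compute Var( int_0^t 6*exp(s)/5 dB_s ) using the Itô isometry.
Var = 18*exp(2*t)/25 - 18/25

The Itô integral of a deterministic integrand f(s) has mean 0 because each increment f(s) * (B_{s+ds} - B_s) has mean 0. By the Itô isometry:
  Var( int_0^t f(s) dB_s ) = E[ (int_0^t f(s) dB_s)^2 ] = int_0^t f(s)^2 ds.
Here f(s) = 6*exp(s)/5, so f(s)^2 = 36*exp(2*s)/25. Integrate:
  int_0^t (36*exp(2*s)/25) ds = 18*exp(2*t)/25 - 18/25.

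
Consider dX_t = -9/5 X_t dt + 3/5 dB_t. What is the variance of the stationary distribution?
lim Var(X_t) = 1/10

The OU SDE dX = -theta X dt + sigma dB admits the integrating factor exp(theta t): d(exp(theta t) X_t) = sigma exp(theta t) dB_t. Integrating from 0 to t gives X_t = x_0 * exp(-theta t) + sigma * int_0^t exp(-theta (t-s)) dB_s for any initial x_0. The Itô integral has variance (by the Itô isometry) sigma^2 * int_0^t exp(-2 theta (t - s)) ds = sigma^2 * (1 - exp(-2 theta t)) / (2 theta), independent of x_0.
With theta = 9/5, sigma = 3/5:
  Var(X_t) = (3/5)^2 * (1 - exp(-2*9/5 t)) / (2 * 9/5) = 1/10 - exp(-18*t/5)/10.
As t -> infinity, exp(-2*9/5 t) -> 0, so the stationary variance is sigma^2 / (2 theta) = 1/10.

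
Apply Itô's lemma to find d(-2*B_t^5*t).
d(-2*B_t^5*t) = (2*B_t^3*(-B_t^2 - 10*t)) dt + (-10*B_t^4*t) dB_t

Itô's formula for f(t, x): d f(t, B_t) = (f_t + (1/2) f_xx) dt + f_x dB_t. Compute partials of f(t, x) = -2*t*x^5:
  f_t(t,x)  = -2*x^5
  f_x(t,x)  = -10*t*x^4
  f_xx(t,x) = -40*t*x^3
Assemble drift = f_t + (1/2) f_xx = 2*x^3*(-10*t - x^2) and diffusion = f_x = -10*t*x^4. Substituting x = B_t:
  d(-2*B_t^5*t) = (2*B_t^3*(-B_t^2 - 10*t)) dt + (-10*B_t^4*t) dB_t.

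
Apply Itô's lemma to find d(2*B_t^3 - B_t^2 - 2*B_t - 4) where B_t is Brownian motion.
d(2*B_t^3 - B_t^2 - 2*B_t - 4) = (6*B_t - 1) dt + (6*B_t^2 - 2*B_t - 2) dB_t

Itô's formula for f(B_t) gives d f(B_t) = f'(B_t) dB_t + (1/2) f''(B_t) dt. Compute derivatives of f(x) = 2*x^3 - x^2 - 2*x - 4:
  f'(x)  = 6*x^2 - 2*x - 2
  f''(x) = 12*x - 2
Substitute x = B_t and multiply the f'' term by 1/2:
  drift     = (1/2) * (12*x - 2) evaluated at B_t = 6*B_t - 1
  diffusion = (6*x^2 - 2*x - 2) evaluated at B_t = 6*B_t^2 - 2*B_t - 2
Therefore d(2*B_t^3 - B_t^2 - 2*B_t - 4) = (6*B_t - 1) dt + (6*B_t^2 - 2*B_t - 2) dB_t.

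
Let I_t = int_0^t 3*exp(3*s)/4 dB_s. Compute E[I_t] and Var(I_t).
E[I_t] = 0; Var(I_t) = 3*exp(6*t)/32 - 3/32

The Itô integral of a deterministic integrand f(s) has mean 0 because each increment f(s) * (B_{s+ds} - B_s) has mean 0. By the Itô isometry:
  Var( int_0^t f(s) dB_s ) = E[ (int_0^t f(s) dB_s)^2 ] = int_0^t f(s)^2 ds.
Here f(s) = 3*exp(3*s)/4, so f(s)^2 = 9*exp(6*s)/16. Integrate:
  int_0^t (9*exp(6*s)/16) ds = 3*exp(6*t)/32 - 3/32.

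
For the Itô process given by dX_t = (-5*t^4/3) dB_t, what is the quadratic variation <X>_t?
<X>_t = 25*t^9/81

For an Itô process dX_t = a(t) dt + b(t) dB_t, the quadratic variation is <X>_t = int_0^t b(s)^2 ds (the drift term does not contribute). Here b(s) = -5*s^4/3, so
  b(s)^2 = 25*s^8/9.
Integrating from 0 to t:
  <X>_t = int_0^t (25*s^8/9) ds = 25*t^9/81.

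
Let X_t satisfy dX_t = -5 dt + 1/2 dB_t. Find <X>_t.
<X>_t = t/4

For an Itô process dX_t = a(t) dt + b(t) dB_t, the quadratic variation is <X>_t = int_0^t b(s)^2 ds (the drift term does not contribute). Here b(s) = 1/2, so
  b(s)^2 = 1/4.
Integrating from 0 to t:
  <X>_t = int_0^t (1/4) ds = t/4.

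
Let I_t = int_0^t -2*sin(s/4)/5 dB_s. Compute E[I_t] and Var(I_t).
E[I_t] = 0; Var(I_t) = 2*t/25 - 4*sin(t/2)/25

The Itô integral of a deterministic integrand f(s) has mean 0 because each increment f(s) * (B_{s+ds} - B_s) has mean 0. By the Itô isometry:
  Var( int_0^t f(s) dB_s ) = E[ (int_0^t f(s) dB_s)^2 ] = int_0^t f(s)^2 ds.
Here f(s) = -2*sin(s/4)/5, so f(s)^2 = 4*sin(s/4)^2/25. Integrate:
  int_0^t (4*sin(s/4)^2/25) ds = 2*t/25 - 4*sin(t/2)/25.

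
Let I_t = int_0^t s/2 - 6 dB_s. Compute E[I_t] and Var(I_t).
E[I_t] = 0; Var(I_t) = t*(t^2 - 36*t + 432)/12

The Itô integral of a deterministic integrand f(s) has mean 0 because each increment f(s) * (B_{s+ds} - B_s) has mean 0. By the Itô isometry:
  Var( int_0^t f(s) dB_s ) = E[ (int_0^t f(s) dB_s)^2 ] = int_0^t f(s)^2 ds.
Here f(s) = s/2 - 6, so f(s)^2 = (s - 12)^2/4. Integrate:
  int_0^t ((s - 12)^2/4) ds = t*(t^2 - 36*t + 432)/12.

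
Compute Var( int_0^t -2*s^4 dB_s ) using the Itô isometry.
Var = 4*t^9/9

The Itô integral of a deterministic integrand f(s) has mean 0 because each increment f(s) * (B_{s+ds} - B_s) has mean 0. By the Itô isometry:
  Var( int_0^t f(s) dB_s ) = E[ (int_0^t f(s) dB_s)^2 ] = int_0^t f(s)^2 ds.
Here f(s) = -2*s^4, so f(s)^2 = 4*s^8. Integrate:
  int_0^t (4*s^8) ds = 4*t^9/9.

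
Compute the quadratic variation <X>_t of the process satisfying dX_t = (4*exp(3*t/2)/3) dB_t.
<X>_t = 16*exp(3*t)/27 - 16/27

For an Itô process dX_t = a(t) dt + b(t) dB_t, the quadratic variation is <X>_t = int_0^t b(s)^2 ds (the drift term does not contribute). Here b(s) = 4*exp(3*s/2)/3, so
  b(s)^2 = 16*exp(3*s)/9.
Integrating from 0 to t:
  <X>_t = int_0^t (16*exp(3*s)/9) ds = 16*exp(3*t)/27 - 16/27.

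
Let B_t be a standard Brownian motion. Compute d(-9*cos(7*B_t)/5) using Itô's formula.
d(-9*cos(7*B_t)/5) = (441*cos(7*B_t)/10) dt + (63*sin(7*B_t)/5) dB_t

Itô's formula for f(B_t) gives d f(B_t) = f'(B_t) dB_t + (1/2) f''(B_t) dt. Compute derivatives of f(x) = -9*cos(7*x)/5:
  f'(x)  = 63*sin(7*x)/5
  f''(x) = 441*cos(7*x)/5
Substitute x = B_t and multiply the f'' term by 1/2:
  drift     = (1/2) * (441*cos(7*x)/5) evaluated at B_t = 441*cos(7*B_t)/10
  diffusion = (63*sin(7*x)/5) evaluated at B_t = 63*sin(7*B_t)/5
Therefore d(-9*cos(7*B_t)/5) = (441*cos(7*B_t)/10) dt + (63*sin(7*B_t)/5) dB_t.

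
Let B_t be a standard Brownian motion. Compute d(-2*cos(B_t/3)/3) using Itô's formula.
d(-2*cos(B_t/3)/3) = (cos(B_t/3)/27) dt + (2*sin(B_t/3)/9) dB_t

Itô's formula for f(B_t) gives d f(B_t) = f'(B_t) dB_t + (1/2) f''(B_t) dt. Compute derivatives of f(x) = -2*cos(x/3)/3:
  f'(x)  = 2*sin(x/3)/9
  f''(x) = 2*cos(x/3)/27
Substitute x = B_t and multiply the f'' term by 1/2:
  drift     = (1/2) * (2*cos(x/3)/27) evaluated at B_t = cos(B_t/3)/27
  diffusion = (2*sin(x/3)/9) evaluated at B_t = 2*sin(B_t/3)/9
Therefore d(-2*cos(B_t/3)/3) = (cos(B_t/3)/27) dt + (2*sin(B_t/3)/9) dB_t.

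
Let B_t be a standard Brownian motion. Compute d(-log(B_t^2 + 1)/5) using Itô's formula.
d(-log(B_t^2 + 1)/5) = ((B_t^2 - 1)/(5*(B_t^2 + 1)^2)) dt + (-2*B_t/(5*B_t^2 + 5)) dB_t

Itô's formula for f(B_t) gives d f(B_t) = f'(B_t) dB_t + (1/2) f''(B_t) dt. Compute derivatives of f(x) = -log(x^2 + 1)/5:
  f'(x)  = -2*x/(5*x^2 + 5)
  f''(x) = 2*(x^2 - 1)/(5*(x^2 + 1)^2)
Substitute x = B_t and multiply the f'' term by 1/2:
  drift     = (1/2) * (2*(x^2 - 1)/(5*(x^2 + 1)^2)) evaluated at B_t = (B_t^2 - 1)/(5*(B_t^2 + 1)^2)
  diffusion = (-2*x/(5*x^2 + 5)) evaluated at B_t = -2*B_t/(5*B_t^2 + 5)
Therefore d(-log(B_t^2 + 1)/5) = ((B_t^2 - 1)/(5*(B_t^2 + 1)^2)) dt + (-2*B_t/(5*B_t^2 + 5)) dB_t.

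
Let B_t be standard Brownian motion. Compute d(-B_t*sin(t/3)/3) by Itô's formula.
d(-B_t*sin(t/3)/3) = (-B_t*cos(t/3)/9) dt + (-sin(t/3)/3) dB_t

Itô's formula for f(t, x): d f(t, B_t) = (f_t + (1/2) f_xx) dt + f_x dB_t. Compute partials of f(t, x) = -x*sin(t/3)/3:
  f_t(t,x)  = -x*cos(t/3)/9
  f_x(t,x)  = -sin(t/3)/3
  f_xx(t,x) = 0
Assemble drift = f_t + (1/2) f_xx = -x*cos(t/3)/9 and diffusion = f_x = -sin(t/3)/3. Substituting x = B_t:
  d(-B_t*sin(t/3)/3) = (-B_t*cos(t/3)/9) dt + (-sin(t/3)/3) dB_t.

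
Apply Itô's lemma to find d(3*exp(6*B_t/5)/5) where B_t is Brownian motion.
d(3*exp(6*B_t/5)/5) = (54*exp(6*B_t/5)/125) dt + (18*exp(6*B_t/5)/25) dB_t

Itô's formula for f(B_t) gives d f(B_t) = f'(B_t) dB_t + (1/2) f''(B_t) dt. Compute derivatives of f(x) = 3*exp(6*x/5)/5:
  f'(x)  = 18*exp(6*x/5)/25
  f''(x) = 108*exp(6*x/5)/125
Substitute x = B_t and multiply the f'' term by 1/2:
  drift     = (1/2) * (108*exp(6*x/5)/125) evaluated at B_t = 54*exp(6*B_t/5)/125
  diffusion = (18*exp(6*x/5)/25) evaluated at B_t = 18*exp(6*B_t/5)/25
Therefore d(3*exp(6*B_t/5)/5) = (54*exp(6*B_t/5)/125) dt + (18*exp(6*B_t/5)/25) dB_t.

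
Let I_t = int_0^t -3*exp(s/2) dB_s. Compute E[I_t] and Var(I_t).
E[I_t] = 0; Var(I_t) = 9*exp(t) - 9

The Itô integral of a deterministic integrand f(s) has mean 0 because each increment f(s) * (B_{s+ds} - B_s) has mean 0. By the Itô isometry:
  Var( int_0^t f(s) dB_s ) = E[ (int_0^t f(s) dB_s)^2 ] = int_0^t f(s)^2 ds.
Here f(s) = -3*exp(s/2), so f(s)^2 = 9*exp(s). Integrate:
  int_0^t (9*exp(s)) ds = 9*exp(t) - 9.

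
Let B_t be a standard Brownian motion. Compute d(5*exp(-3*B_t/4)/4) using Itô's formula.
d(5*exp(-3*B_t/4)/4) = (45*exp(-3*B_t/4)/128) dt + (-15*exp(-3*B_t/4)/16) dB_t

Itô's formula for f(B_t) gives d f(B_t) = f'(B_t) dB_t + (1/2) f''(B_t) dt. Compute derivatives of f(x) = 5*exp(-3*x/4)/4:
  f'(x)  = -15*exp(-3*x/4)/16
  f''(x) = 45*exp(-3*x/4)/64
Substitute x = B_t and multiply the f'' term by 1/2:
  drift     = (1/2) * (45*exp(-3*x/4)/64) evaluated at B_t = 45*exp(-3*B_t/4)/128
  diffusion = (-15*exp(-3*x/4)/16) evaluated at B_t = -15*exp(-3*B_t/4)/16
Therefore d(5*exp(-3*B_t/4)/4) = (45*exp(-3*B_t/4)/128) dt + (-15*exp(-3*B_t/4)/16) dB_t.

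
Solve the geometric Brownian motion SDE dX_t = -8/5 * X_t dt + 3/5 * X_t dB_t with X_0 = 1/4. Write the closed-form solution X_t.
X_t = 1/4 * exp((-89/50) * t + (3/5) * B_t)

For GBM dX = mu X dt + sigma X dB with X_0 = x_0, apply Itô to Y = log X: dY = (mu - sigma^2/2) dt + sigma dB, so Y_t = log(x_0) + (mu - sigma^2/2) t + sigma B_t and hence X_t = x_0 * exp((mu - sigma^2/2) t + sigma B_t).
With mu = -8/5, sigma = 3/5, x_0 = 1/4, this gives:
  X_t = 1/4 * exp((-89/50) * t + (3/5) * B_t).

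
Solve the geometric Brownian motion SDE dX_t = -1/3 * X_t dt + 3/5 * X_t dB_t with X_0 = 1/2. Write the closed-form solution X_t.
X_t = 1/2 * exp((-77/150) * t + (3/5) * B_t)

For GBM dX = mu X dt + sigma X dB with X_0 = x_0, apply Itô to Y = log X: dY = (mu - sigma^2/2) dt + sigma dB, so Y_t = log(x_0) + (mu - sigma^2/2) t + sigma B_t and hence X_t = x_0 * exp((mu - sigma^2/2) t + sigma B_t).
With mu = -1/3, sigma = 3/5, x_0 = 1/2, this gives:
  X_t = 1/2 * exp((-77/150) * t + (3/5) * B_t).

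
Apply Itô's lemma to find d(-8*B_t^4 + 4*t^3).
d(-8*B_t^4 + 4*t^3) = (-48*B_t^2 + 12*t^2) dt + (-32*B_t^3) dB_t

Itô's formula for f(t, x): d f(t, B_t) = (f_t + (1/2) f_xx) dt + f_x dB_t. Compute partials of f(t, x) = 4*t^3 - 8*x^4:
  f_t(t,x)  = 12*t^2
  f_x(t,x)  = -32*x^3
  f_xx(t,x) = -96*x^2
Assemble drift = f_t + (1/2) f_xx = 12*t^2 - 48*x^2 and diffusion = f_x = -32*x^3. Substituting x = B_t:
  d(-8*B_t^4 + 4*t^3) = (-48*B_t^2 + 12*t^2) dt + (-32*B_t^3) dB_t.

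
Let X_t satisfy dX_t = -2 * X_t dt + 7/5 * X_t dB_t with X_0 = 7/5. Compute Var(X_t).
Var(X_t) = (49*exp(49*t/25) - 49)*exp(-4*t)/25

For GBM dX = mu X dt + sigma X dB with X_0 = x_0, apply Itô to Y = log X: dY = (mu - sigma^2/2) dt + sigma dB, so Y_t = log(x_0) + (mu - sigma^2/2) t + sigma B_t and hence X_t = x_0 * exp((mu - sigma^2/2) t + sigma B_t).
With mu = -2, sigma = 7/5, x_0 = 7/5, this gives:
  X_t = 7/5 * exp((-149/50) * t + (7/5) * B_t).
Since sigma*B_t ~ Normal(0, sigma^2 t), E[exp(sigma*B_t)] = exp(sigma^2 t / 2); so E[X_t] = x_0 * exp((mu - sigma^2/2) t) * exp(sigma^2 t / 2) = x_0 * exp(mu t) = 7*exp(-2*t)/5.
Var(X_t) = E[X_t^2] - (E[X_t])^2 = x_0^2 * exp(2 mu t) * (exp(sigma^2 t) - 1) = (49*exp(49*t/25) - 49)*exp(-4*t)/25.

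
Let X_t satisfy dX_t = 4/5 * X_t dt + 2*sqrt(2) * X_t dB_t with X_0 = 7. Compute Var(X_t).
Var(X_t) = 49*(exp(8*t) - 1)*exp(8*t/5)

For GBM dX = mu X dt + sigma X dB with X_0 = x_0, apply Itô to Y = log X: dY = (mu - sigma^2/2) dt + sigma dB, so Y_t = log(x_0) + (mu - sigma^2/2) t + sigma B_t and hence X_t = x_0 * exp((mu - sigma^2/2) t + sigma B_t).
With mu = 4/5, sigma = 2*sqrt(2), x_0 = 7, this gives:
  X_t = 7 * exp((-16/5) * t + (2*sqrt(2)) * B_t).
Since sigma*B_t ~ Normal(0, sigma^2 t), E[exp(sigma*B_t)] = exp(sigma^2 t / 2); so E[X_t] = x_0 * exp((mu - sigma^2/2) t) * exp(sigma^2 t / 2) = x_0 * exp(mu t) = 7*exp(4*t/5).
Var(X_t) = E[X_t^2] - (E[X_t])^2 = x_0^2 * exp(2 mu t) * (exp(sigma^2 t) - 1) = 49*(exp(8*t) - 1)*exp(8*t/5).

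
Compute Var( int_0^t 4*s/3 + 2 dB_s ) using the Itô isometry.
Var = 4*t*(4*t^2 + 18*t + 27)/27

The Itô integral of a deterministic integrand f(s) has mean 0 because each increment f(s) * (B_{s+ds} - B_s) has mean 0. By the Itô isometry:
  Var( int_0^t f(s) dB_s ) = E[ (int_0^t f(s) dB_s)^2 ] = int_0^t f(s)^2 ds.
Here f(s) = 4*s/3 + 2, so f(s)^2 = 4*(2*s + 3)^2/9. Integrate:
  int_0^t (4*(2*s + 3)^2/9) ds = 4*t*(4*t^2 + 18*t + 27)/27.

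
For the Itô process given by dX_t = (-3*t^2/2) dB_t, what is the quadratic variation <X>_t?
<X>_t = 9*t^5/20

For an Itô process dX_t = a(t) dt + b(t) dB_t, the quadratic variation is <X>_t = int_0^t b(s)^2 ds (the drift term does not contribute). Here b(s) = -3*s^2/2, so
  b(s)^2 = 9*s^4/4.
Integrating from 0 to t:
  <X>_t = int_0^t (9*s^4/4) ds = 9*t^5/20.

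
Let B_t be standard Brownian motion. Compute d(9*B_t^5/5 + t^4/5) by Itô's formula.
d(9*B_t^5/5 + t^4/5) = (18*B_t^3 + 4*t^3/5) dt + (9*B_t^4) dB_t

Itô's formula for f(t, x): d f(t, B_t) = (f_t + (1/2) f_xx) dt + f_x dB_t. Compute partials of f(t, x) = t^4/5 + 9*x^5/5:
  f_t(t,x)  = 4*t^3/5
  f_x(t,x)  = 9*x^4
  f_xx(t,x) = 36*x^3
Assemble drift = f_t + (1/2) f_xx = 4*t^3/5 + 18*x^3 and diffusion = f_x = 9*x^4. Substituting x = B_t:
  d(9*B_t^5/5 + t^4/5) = (18*B_t^3 + 4*t^3/5) dt + (9*B_t^4) dB_t.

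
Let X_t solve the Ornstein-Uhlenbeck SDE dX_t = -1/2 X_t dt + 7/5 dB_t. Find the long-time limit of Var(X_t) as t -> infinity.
lim Var(X_t) = 49/25

The OU SDE dX = -theta X dt + sigma dB admits the integrating factor exp(theta t): d(exp(theta t) X_t) = sigma exp(theta t) dB_t. Integrating from 0 to t gives X_t = x_0 * exp(-theta t) + sigma * int_0^t exp(-theta (t-s)) dB_s for any initial x_0. The Itô integral has variance (by the Itô isometry) sigma^2 * int_0^t exp(-2 theta (t - s)) ds = sigma^2 * (1 - exp(-2 theta t)) / (2 theta), independent of x_0.
With theta = 1/2, sigma = 7/5:
  Var(X_t) = (7/5)^2 * (1 - exp(-2*1/2 t)) / (2 * 1/2) = 49/25 - 49*exp(-t)/25.
As t -> infinity, exp(-2*1/2 t) -> 0, so the stationary variance is sigma^2 / (2 theta) = 49/25.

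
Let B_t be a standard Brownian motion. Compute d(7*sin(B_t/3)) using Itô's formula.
d(7*sin(B_t/3)) = (-7*sin(B_t/3)/18) dt + (7*cos(B_t/3)/3) dB_t

Itô's formula for f(B_t) gives d f(B_t) = f'(B_t) dB_t + (1/2) f''(B_t) dt. Compute derivatives of f(x) = 7*sin(x/3):
  f'(x)  = 7*cos(x/3)/3
  f''(x) = -7*sin(x/3)/9
Substitute x = B_t and multiply the f'' term by 1/2:
  drift     = (1/2) * (-7*sin(x/3)/9) evaluated at B_t = -7*sin(B_t/3)/18
  diffusion = (7*cos(x/3)/3) evaluated at B_t = 7*cos(B_t/3)/3
Therefore d(7*sin(B_t/3)) = (-7*sin(B_t/3)/18) dt + (7*cos(B_t/3)/3) dB_t.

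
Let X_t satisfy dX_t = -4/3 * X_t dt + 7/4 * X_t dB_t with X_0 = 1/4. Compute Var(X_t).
Var(X_t) = (exp(49*t/16) - 1)*exp(-8*t/3)/16

For GBM dX = mu X dt + sigma X dB with X_0 = x_0, apply Itô to Y = log X: dY = (mu - sigma^2/2) dt + sigma dB, so Y_t = log(x_0) + (mu - sigma^2/2) t + sigma B_t and hence X_t = x_0 * exp((mu - sigma^2/2) t + sigma B_t).
With mu = -4/3, sigma = 7/4, x_0 = 1/4, this gives:
  X_t = 1/4 * exp((-275/96) * t + (7/4) * B_t).
Since sigma*B_t ~ Normal(0, sigma^2 t), E[exp(sigma*B_t)] = exp(sigma^2 t / 2); so E[X_t] = x_0 * exp((mu - sigma^2/2) t) * exp(sigma^2 t / 2) = x_0 * exp(mu t) = exp(-4*t/3)/4.
Var(X_t) = E[X_t^2] - (E[X_t])^2 = x_0^2 * exp(2 mu t) * (exp(sigma^2 t) - 1) = (exp(49*t/16) - 1)*exp(-8*t/3)/16.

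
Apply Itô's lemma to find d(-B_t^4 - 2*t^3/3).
d(-B_t^4 - 2*t^3/3) = (-6*B_t^2 - 2*t^2) dt + (-4*B_t^3) dB_t

Itô's formula for f(t, x): d f(t, B_t) = (f_t + (1/2) f_xx) dt + f_x dB_t. Compute partials of f(t, x) = -2*t^3/3 - x^4:
  f_t(t,x)  = -2*t^2
  f_x(t,x)  = -4*x^3
  f_xx(t,x) = -12*x^2
Assemble drift = f_t + (1/2) f_xx = -2*t^2 - 6*x^2 and diffusion = f_x = -4*x^3. Substituting x = B_t:
  d(-B_t^4 - 2*t^3/3) = (-6*B_t^2 - 2*t^2) dt + (-4*B_t^3) dB_t.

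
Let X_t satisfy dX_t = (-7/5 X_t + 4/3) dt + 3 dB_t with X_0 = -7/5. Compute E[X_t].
E[X_t] = 20/21 - 247*exp(-7*t/5)/105

Taking expectations and using E[dB_t] = 0, the mean m(t) = E[X_t] satisfies the ODE m'(t) = a m(t) + b with m(0) = x_0. With a = -7/5, b = 4/3, x_0 = -7/5, the solution is
  m(t) = x_0 * exp(a t) + (b/a) * (exp(a t) - 1)
       = (-7/5) * exp((-7/5) t) + ((4/3)/(-7/5)) * (exp((-7/5) t) - 1)
       = 20/21 - 247*exp(-7*t/5)/105.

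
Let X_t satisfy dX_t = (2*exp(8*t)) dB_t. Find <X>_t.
<X>_t = exp(16*t)/4 - 1/4

For an Itô process dX_t = a(t) dt + b(t) dB_t, the quadratic variation is <X>_t = int_0^t b(s)^2 ds (the drift term does not contribute). Here b(s) = 2*exp(8*s), so
  b(s)^2 = 4*exp(16*s).
Integrating from 0 to t:
  <X>_t = int_0^t (4*exp(16*s)) ds = exp(16*t)/4 - 1/4.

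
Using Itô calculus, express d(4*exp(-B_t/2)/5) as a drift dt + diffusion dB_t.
d(4*exp(-B_t/2)/5) = (exp(-B_t/2)/10) dt + (-2*exp(-B_t/2)/5) dB_t

Itô's formula for f(B_t) gives d f(B_t) = f'(B_t) dB_t + (1/2) f''(B_t) dt. Compute derivatives of f(x) = 4*exp(-x/2)/5:
  f'(x)  = -2*exp(-x/2)/5
  f''(x) = exp(-x/2)/5
Substitute x = B_t and multiply the f'' term by 1/2:
  drift     = (1/2) * (exp(-x/2)/5) evaluated at B_t = exp(-B_t/2)/10
  diffusion = (-2*exp(-x/2)/5) evaluated at B_t = -2*exp(-B_t/2)/5
Therefore d(4*exp(-B_t/2)/5) = (exp(-B_t/2)/10) dt + (-2*exp(-B_t/2)/5) dB_t.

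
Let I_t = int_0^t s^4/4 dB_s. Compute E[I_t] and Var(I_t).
E[I_t] = 0; Var(I_t) = t^9/144

The Itô integral of a deterministic integrand f(s) has mean 0 because each increment f(s) * (B_{s+ds} - B_s) has mean 0. By the Itô isometry:
  Var( int_0^t f(s) dB_s ) = E[ (int_0^t f(s) dB_s)^2 ] = int_0^t f(s)^2 ds.
Here f(s) = s^4/4, so f(s)^2 = s^8/16. Integrate:
  int_0^t (s^8/16) ds = t^9/144.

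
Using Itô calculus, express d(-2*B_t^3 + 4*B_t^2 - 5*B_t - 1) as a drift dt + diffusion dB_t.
d(-2*B_t^3 + 4*B_t^2 - 5*B_t - 1) = (4 - 6*B_t) dt + (-6*B_t^2 + 8*B_t - 5) dB_t

Itô's formula for f(B_t) gives d f(B_t) = f'(B_t) dB_t + (1/2) f''(B_t) dt. Compute derivatives of f(x) = -2*x^3 + 4*x^2 - 5*x - 1:
  f'(x)  = -6*x^2 + 8*x - 5
  f''(x) = 8 - 12*x
Substitute x = B_t and multiply the f'' term by 1/2:
  drift     = (1/2) * (8 - 12*x) evaluated at B_t = 4 - 6*B_t
  diffusion = (-6*x^2 + 8*x - 5) evaluated at B_t = -6*B_t^2 + 8*B_t - 5
Therefore d(-2*B_t^3 + 4*B_t^2 - 5*B_t - 1) = (4 - 6*B_t) dt + (-6*B_t^2 + 8*B_t - 5) dB_t.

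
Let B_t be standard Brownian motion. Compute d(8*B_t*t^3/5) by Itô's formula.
d(8*B_t*t^3/5) = (24*B_t*t^2/5) dt + (8*t^3/5) dB_t

Itô's formula for f(t, x): d f(t, B_t) = (f_t + (1/2) f_xx) dt + f_x dB_t. Compute partials of f(t, x) = 8*t^3*x/5:
  f_t(t,x)  = 24*t^2*x/5
  f_x(t,x)  = 8*t^3/5
  f_xx(t,x) = 0
Assemble drift = f_t + (1/2) f_xx = 24*t^2*x/5 and diffusion = f_x = 8*t^3/5. Substituting x = B_t:
  d(8*B_t*t^3/5) = (24*B_t*t^2/5) dt + (8*t^3/5) dB_t.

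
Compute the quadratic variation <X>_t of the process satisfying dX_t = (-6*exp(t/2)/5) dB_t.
<X>_t = 36*exp(t)/25 - 36/25

For an Itô process dX_t = a(t) dt + b(t) dB_t, the quadratic variation is <X>_t = int_0^t b(s)^2 ds (the drift term does not contribute). Here b(s) = -6*exp(s/2)/5, so
  b(s)^2 = 36*exp(s)/25.
Integrating from 0 to t:
  <X>_t = int_0^t (36*exp(s)/25) ds = 36*exp(t)/25 - 36/25.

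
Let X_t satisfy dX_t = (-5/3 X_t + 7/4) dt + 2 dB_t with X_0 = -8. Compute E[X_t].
E[X_t] = 21/20 - 181*exp(-5*t/3)/20

Taking expectations and using E[dB_t] = 0, the mean m(t) = E[X_t] satisfies the ODE m'(t) = a m(t) + b with m(0) = x_0. With a = -5/3, b = 7/4, x_0 = -8, the solution is
  m(t) = x_0 * exp(a t) + (b/a) * (exp(a t) - 1)
       = (-8) * exp((-5/3) t) + ((7/4)/(-5/3)) * (exp((-5/3) t) - 1)
       = 21/20 - 181*exp(-5*t/3)/20.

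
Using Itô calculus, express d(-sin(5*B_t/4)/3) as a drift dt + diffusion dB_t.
d(-sin(5*B_t/4)/3) = (25*sin(5*B_t/4)/96) dt + (-5*cos(5*B_t/4)/12) dB_t

Itô's formula for f(B_t) gives d f(B_t) = f'(B_t) dB_t + (1/2) f''(B_t) dt. Compute derivatives of f(x) = -sin(5*x/4)/3:
  f'(x)  = -5*cos(5*x/4)/12
  f''(x) = 25*sin(5*x/4)/48
Substitute x = B_t and multiply the f'' term by 1/2:
  drift     = (1/2) * (25*sin(5*x/4)/48) evaluated at B_t = 25*sin(5*B_t/4)/96
  diffusion = (-5*cos(5*x/4)/12) evaluated at B_t = -5*cos(5*B_t/4)/12
Therefore d(-sin(5*B_t/4)/3) = (25*sin(5*B_t/4)/96) dt + (-5*cos(5*B_t/4)/12) dB_t.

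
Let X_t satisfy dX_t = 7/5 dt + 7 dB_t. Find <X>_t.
<X>_t = 49*t

For an Itô process dX_t = a(t) dt + b(t) dB_t, the quadratic variation is <X>_t = int_0^t b(s)^2 ds (the drift term does not contribute). Here b(s) = 7, so
  b(s)^2 = 49.
Integrating from 0 to t:
  <X>_t = int_0^t (49) ds = 49*t.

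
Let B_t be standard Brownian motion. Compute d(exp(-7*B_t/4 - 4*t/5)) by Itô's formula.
d(exp(-7*B_t/4 - 4*t/5)) = (117*exp(-7*B_t/4 - 4*t/5)/160) dt + (-7*exp(-7*B_t/4 - 4*t/5)/4) dB_t

Itô's formula for f(t, x): d f(t, B_t) = (f_t + (1/2) f_xx) dt + f_x dB_t. Compute partials of f(t, x) = exp(-4*t/5 - 7*x/4):
  f_t(t,x)  = -4*exp(-4*t/5 - 7*x/4)/5
  f_x(t,x)  = -7*exp(-4*t/5 - 7*x/4)/4
  f_xx(t,x) = 49*exp(-4*t/5 - 7*x/4)/16
Assemble drift = f_t + (1/2) f_xx = 117*exp(-4*t/5 - 7*x/4)/160 and diffusion = f_x = -7*exp(-4*t/5 - 7*x/4)/4. Substituting x = B_t:
  d(exp(-7*B_t/4 - 4*t/5)) = (117*exp(-7*B_t/4 - 4*t/5)/160) dt + (-7*exp(-7*B_t/4 - 4*t/5)/4) dB_t.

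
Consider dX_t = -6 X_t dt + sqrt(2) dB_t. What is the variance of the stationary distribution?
lim Var(X_t) = 1/6

The OU SDE dX = -theta X dt + sigma dB admits the integrating factor exp(theta t): d(exp(theta t) X_t) = sigma exp(theta t) dB_t. Integrating from 0 to t gives X_t = x_0 * exp(-theta t) + sigma * int_0^t exp(-theta (t-s)) dB_s for any initial x_0. The Itô integral has variance (by the Itô isometry) sigma^2 * int_0^t exp(-2 theta (t - s)) ds = sigma^2 * (1 - exp(-2 theta t)) / (2 theta), independent of x_0.
With theta = 6, sigma = sqrt(2):
  Var(X_t) = (sqrt(2))^2 * (1 - exp(-2*6 t)) / (2 * 6) = 1/6 - exp(-12*t)/6.
As t -> infinity, exp(-2*6 t) -> 0, so the stationary variance is sigma^2 / (2 theta) = 1/6.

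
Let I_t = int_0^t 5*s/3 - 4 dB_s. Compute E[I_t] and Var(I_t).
E[I_t] = 0; Var(I_t) = t*(25*t^2 - 180*t + 432)/27

The Itô integral of a deterministic integrand f(s) has mean 0 because each increment f(s) * (B_{s+ds} - B_s) has mean 0. By the Itô isometry:
  Var( int_0^t f(s) dB_s ) = E[ (int_0^t f(s) dB_s)^2 ] = int_0^t f(s)^2 ds.
Here f(s) = 5*s/3 - 4, so f(s)^2 = (5*s - 12)^2/9. Integrate:
  int_0^t ((5*s - 12)^2/9) ds = t*(25*t^2 - 180*t + 432)/27.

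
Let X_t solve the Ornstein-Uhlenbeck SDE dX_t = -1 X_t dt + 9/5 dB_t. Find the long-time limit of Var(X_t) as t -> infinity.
lim Var(X_t) = 81/50

The OU SDE dX = -theta X dt + sigma dB admits the integrating factor exp(theta t): d(exp(theta t) X_t) = sigma exp(theta t) dB_t. Integrating from 0 to t gives X_t = x_0 * exp(-theta t) + sigma * int_0^t exp(-theta (t-s)) dB_s for any initial x_0. The Itô integral has variance (by the Itô isometry) sigma^2 * int_0^t exp(-2 theta (t - s)) ds = sigma^2 * (1 - exp(-2 theta t)) / (2 theta), independent of x_0.
With theta = 1, sigma = 9/5:
  Var(X_t) = (9/5)^2 * (1 - exp(-2*1 t)) / (2 * 1) = 81/50 - 81*exp(-2*t)/50.
As t -> infinity, exp(-2*1 t) -> 0, so the stationary variance is sigma^2 / (2 theta) = 81/50.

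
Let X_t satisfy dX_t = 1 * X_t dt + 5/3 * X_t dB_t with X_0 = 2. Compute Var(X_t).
Var(X_t) = 4*(exp(25*t/9) - 1)*exp(2*t)

For GBM dX = mu X dt + sigma X dB with X_0 = x_0, apply Itô to Y = log X: dY = (mu - sigma^2/2) dt + sigma dB, so Y_t = log(x_0) + (mu - sigma^2/2) t + sigma B_t and hence X_t = x_0 * exp((mu - sigma^2/2) t + sigma B_t).
With mu = 1, sigma = 5/3, x_0 = 2, this gives:
  X_t = 2 * exp((-7/18) * t + (5/3) * B_t).
Since sigma*B_t ~ Normal(0, sigma^2 t), E[exp(sigma*B_t)] = exp(sigma^2 t / 2); so E[X_t] = x_0 * exp((mu - sigma^2/2) t) * exp(sigma^2 t / 2) = x_0 * exp(mu t) = 2*exp(t).
Var(X_t) = E[X_t^2] - (E[X_t])^2 = x_0^2 * exp(2 mu t) * (exp(sigma^2 t) - 1) = 4*(exp(25*t/9) - 1)*exp(2*t).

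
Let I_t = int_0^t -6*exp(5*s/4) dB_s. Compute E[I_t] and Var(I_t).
E[I_t] = 0; Var(I_t) = 72*exp(5*t/2)/5 - 72/5

The Itô integral of a deterministic integrand f(s) has mean 0 because each increment f(s) * (B_{s+ds} - B_s) has mean 0. By the Itô isometry:
  Var( int_0^t f(s) dB_s ) = E[ (int_0^t f(s) dB_s)^2 ] = int_0^t f(s)^2 ds.
Here f(s) = -6*exp(5*s/4), so f(s)^2 = 36*exp(5*s/2). Integrate:
  int_0^t (36*exp(5*s/2)) ds = 72*exp(5*t/2)/5 - 72/5.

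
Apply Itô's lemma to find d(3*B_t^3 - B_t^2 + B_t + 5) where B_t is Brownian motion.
d(3*B_t^3 - B_t^2 + B_t + 5) = (9*B_t - 1) dt + (9*B_t^2 - 2*B_t + 1) dB_t

Itô's formula for f(B_t) gives d f(B_t) = f'(B_t) dB_t + (1/2) f''(B_t) dt. Compute derivatives of f(x) = 3*x^3 - x^2 + x + 5:
  f'(x)  = 9*x^2 - 2*x + 1
  f''(x) = 18*x - 2
Substitute x = B_t and multiply the f'' term by 1/2:
  drift     = (1/2) * (18*x - 2) evaluated at B_t = 9*B_t - 1
  diffusion = (9*x^2 - 2*x + 1) evaluated at B_t = 9*B_t^2 - 2*B_t + 1
Therefore d(3*B_t^3 - B_t^2 + B_t + 5) = (9*B_t - 1) dt + (9*B_t^2 - 2*B_t + 1) dB_t.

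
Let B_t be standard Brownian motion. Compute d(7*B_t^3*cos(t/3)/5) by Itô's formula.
d(7*B_t^3*cos(t/3)/5) = (7*B_t*(-B_t^2*sin(t/3) + 9*cos(t/3))/15) dt + (21*B_t^2*cos(t/3)/5) dB_t

Itô's formula for f(t, x): d f(t, B_t) = (f_t + (1/2) f_xx) dt + f_x dB_t. Compute partials of f(t, x) = 7*x^3*cos(t/3)/5:
  f_t(t,x)  = -7*x^3*sin(t/3)/15
  f_x(t,x)  = 21*x^2*cos(t/3)/5
  f_xx(t,x) = 42*x*cos(t/3)/5
Assemble drift = f_t + (1/2) f_xx = 7*x*(-x^2*sin(t/3) + 9*cos(t/3))/15 and diffusion = f_x = 21*x^2*cos(t/3)/5. Substituting x = B_t:
  d(7*B_t^3*cos(t/3)/5) = (7*B_t*(-B_t^2*sin(t/3) + 9*cos(t/3))/15) dt + (21*B_t^2*cos(t/3)/5) dB_t.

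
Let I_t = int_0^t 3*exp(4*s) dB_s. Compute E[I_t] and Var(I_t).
E[I_t] = 0; Var(I_t) = 9*exp(8*t)/8 - 9/8

The Itô integral of a deterministic integrand f(s) has mean 0 because each increment f(s) * (B_{s+ds} - B_s) has mean 0. By the Itô isometry:
  Var( int_0^t f(s) dB_s ) = E[ (int_0^t f(s) dB_s)^2 ] = int_0^t f(s)^2 ds.
Here f(s) = 3*exp(4*s), so f(s)^2 = 9*exp(8*s). Integrate:
  int_0^t (9*exp(8*s)) ds = 9*exp(8*t)/8 - 9/8.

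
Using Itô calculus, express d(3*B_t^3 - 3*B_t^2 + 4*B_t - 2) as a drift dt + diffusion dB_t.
d(3*B_t^3 - 3*B_t^2 + 4*B_t - 2) = (9*B_t - 3) dt + (9*B_t^2 - 6*B_t + 4) dB_t

Itô's formula for f(B_t) gives d f(B_t) = f'(B_t) dB_t + (1/2) f''(B_t) dt. Compute derivatives of f(x) = 3*x^3 - 3*x^2 + 4*x - 2:
  f'(x)  = 9*x^2 - 6*x + 4
  f''(x) = 18*x - 6
Substitute x = B_t and multiply the f'' term by 1/2:
  drift     = (1/2) * (18*x - 6) evaluated at B_t = 9*B_t - 3
  diffusion = (9*x^2 - 6*x + 4) evaluated at B_t = 9*B_t^2 - 6*B_t + 4
Therefore d(3*B_t^3 - 3*B_t^2 + 4*B_t - 2) = (9*B_t - 3) dt + (9*B_t^2 - 6*B_t + 4) dB_t.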